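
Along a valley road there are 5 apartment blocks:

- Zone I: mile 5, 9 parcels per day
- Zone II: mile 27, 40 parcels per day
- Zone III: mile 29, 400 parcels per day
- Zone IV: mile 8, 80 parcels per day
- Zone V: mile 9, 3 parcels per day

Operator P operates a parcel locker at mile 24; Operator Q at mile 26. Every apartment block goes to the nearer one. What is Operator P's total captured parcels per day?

92

The indifferent point is the midpoint (24+26)/2 = 25; apartment blocks left of it (closer to Operator P at 24) go to Operator P, those right go to Operator Q.
  Zone I at 5 (w=9) → Operator P
  Zone IV at 8 (w=80) → Operator P
  Zone V at 9 (w=3) → Operator P
  Zone II at 27 (w=40) → Operator Q
  Zone III at 29 (w=400) → Operator Q
Operator P captures 92; Operator Q captures 440.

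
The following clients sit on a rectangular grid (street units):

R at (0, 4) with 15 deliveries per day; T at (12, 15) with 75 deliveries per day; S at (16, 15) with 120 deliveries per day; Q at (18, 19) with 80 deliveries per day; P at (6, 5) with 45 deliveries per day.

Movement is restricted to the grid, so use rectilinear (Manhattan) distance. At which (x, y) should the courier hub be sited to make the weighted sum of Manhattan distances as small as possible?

(16, 15)

Manhattan distance separates: Σwᵢ(|x−xᵢ|+|y−yᵢ|) = Σwᵢ|x−xᵢ| + Σwᵢ|y−yᵢ|, so x and y are optimised independently as 1-D weighted medians.
Total weight W = 335; half = 167.5.
x-coordinate, sorted with cumulative weight:
  x=0 (R, w=15) cum 15
  x=6 (P, w=45) cum 60
  x=12 (T, w=75) cum 135
  x=16 (S, w=120) cum 255  ← median
  x=18 (Q, w=80) cum 335
⇒ x* = 16
y-coordinate, sorted with cumulative weight:
  y=4 (R, w=15) cum 15
  y=5 (P, w=45) cum 60
  y=15 (T, w=75) cum 135
  y=15 (S, w=120) cum 255  ← median
  y=19 (Q, w=80) cum 335
⇒ y* = 15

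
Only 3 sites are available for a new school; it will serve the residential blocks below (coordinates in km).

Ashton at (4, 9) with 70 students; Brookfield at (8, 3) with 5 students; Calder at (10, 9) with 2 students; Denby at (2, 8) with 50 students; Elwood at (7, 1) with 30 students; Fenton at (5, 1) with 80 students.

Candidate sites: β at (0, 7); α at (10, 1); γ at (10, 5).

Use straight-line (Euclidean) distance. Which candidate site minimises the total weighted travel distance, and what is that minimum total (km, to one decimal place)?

β, total 1391.4 km

Total weighted distance at each candidate:
  β (0, 7): total = 1391.4
  α (10, 1): total = 1751.6
  γ (10, 5): total = 1616.4
Minimum is at β with total 1391.4 km.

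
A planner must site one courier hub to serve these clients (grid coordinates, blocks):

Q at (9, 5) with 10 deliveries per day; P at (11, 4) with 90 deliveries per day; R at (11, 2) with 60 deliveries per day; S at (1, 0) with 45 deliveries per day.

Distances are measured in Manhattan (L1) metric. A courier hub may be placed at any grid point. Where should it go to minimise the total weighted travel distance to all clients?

Manhattan distance separates: Σwᵢ(|x−xᵢ|+|y−yᵢ|) = Σwᵢ|x−xᵢ| + Σwᵢ|y−yᵢ|, so x and y are optimised independently as 1-D weighted medians.
Total weight W = 205; half = 102.5.
x-coordinate, sorted with cumulative weight:
  x=1 (S, w=45) cum 45
  x=9 (Q, w=10) cum 55
  x=11 (P, w=90) cum 145  ← median
  x=11 (R, w=60) cum 205
⇒ x* = 11
y-coordinate, sorted with cumulative weight:
  y=0 (S, w=45) cum 45
  y=2 (R, w=60) cum 105  ← median
  y=4 (P, w=90) cum 195
  y=5 (Q, w=10) cum 205
⇒ y* = 2

(11, 2)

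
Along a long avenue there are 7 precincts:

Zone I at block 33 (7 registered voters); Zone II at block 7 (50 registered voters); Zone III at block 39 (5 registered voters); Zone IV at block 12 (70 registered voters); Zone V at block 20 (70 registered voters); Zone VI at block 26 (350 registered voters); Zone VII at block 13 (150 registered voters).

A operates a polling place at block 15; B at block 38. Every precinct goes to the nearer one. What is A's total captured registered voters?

The indifferent point is the midpoint (15+38)/2 = 26.5; precincts left of it (closer to A at 15) go to A, those right go to B.
  Zone II at 7 (w=50) → A
  Zone IV at 12 (w=70) → A
  Zone VII at 13 (w=150) → A
  Zone V at 20 (w=70) → A
  Zone VI at 26 (w=350) → A
  Zone I at 33 (w=7) → B
  Zone III at 39 (w=5) → B
A captures 690; B captures 12.

690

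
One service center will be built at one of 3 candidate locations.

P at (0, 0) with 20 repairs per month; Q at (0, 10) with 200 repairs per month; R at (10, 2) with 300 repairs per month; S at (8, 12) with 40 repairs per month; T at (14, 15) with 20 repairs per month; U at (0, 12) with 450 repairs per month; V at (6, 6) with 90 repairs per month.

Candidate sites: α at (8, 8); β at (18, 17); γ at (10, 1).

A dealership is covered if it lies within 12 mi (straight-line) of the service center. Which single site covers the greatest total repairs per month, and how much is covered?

Coverage radius r = 12 mi; a point is covered iff (Δx)²+(Δy)² ≤ 12² = 144.
  α (8, 8): covers {P, Q, R, S, T, U, V} → 1120
  β (18, 17): covers {S, T} → 60
  γ (10, 1): covers {P, R, S, V} → 450
Maximum coverage at α: 1120 repairs per month.

α, covering 1120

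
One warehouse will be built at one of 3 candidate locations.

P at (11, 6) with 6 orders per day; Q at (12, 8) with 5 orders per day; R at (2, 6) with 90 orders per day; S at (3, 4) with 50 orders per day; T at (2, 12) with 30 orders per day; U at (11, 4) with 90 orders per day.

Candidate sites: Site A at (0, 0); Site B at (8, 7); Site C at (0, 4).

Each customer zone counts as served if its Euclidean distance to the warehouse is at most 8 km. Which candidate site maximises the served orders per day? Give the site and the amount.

Coverage radius r = 8 km; a point is covered iff (Δx)²+(Δy)² ≤ 8² = 64.
  Site A (0, 0): covers {R, S} → 140
  Site B (8, 7): covers {P, Q, R, S, T, U} → 271
  Site C (0, 4): covers {R, S} → 140
Maximum coverage at Site B: 271 orders per day.

Site B, covering 271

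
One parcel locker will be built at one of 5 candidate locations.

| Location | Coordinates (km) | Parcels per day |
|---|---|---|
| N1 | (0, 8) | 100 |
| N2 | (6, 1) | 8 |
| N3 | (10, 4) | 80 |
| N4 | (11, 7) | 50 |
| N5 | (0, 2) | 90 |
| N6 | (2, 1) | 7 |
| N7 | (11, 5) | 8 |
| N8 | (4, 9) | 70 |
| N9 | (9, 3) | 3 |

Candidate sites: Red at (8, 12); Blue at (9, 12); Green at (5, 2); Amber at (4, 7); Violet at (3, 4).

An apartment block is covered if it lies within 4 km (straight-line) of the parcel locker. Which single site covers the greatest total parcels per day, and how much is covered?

Coverage radius r = 4 km; a point is covered iff (Δx)²+(Δy)² ≤ 4² = 16.
  Red (8, 12): covers {none} → 0
  Blue (9, 12): covers {none} → 0
  Green (5, 2): covers {N2, N6} → 15
  Amber (4, 7): covers {N8} → 70
  Violet (3, 4): covers {N5, N6} → 97
Maximum coverage at Violet: 97 parcels per day.

Violet, covering 97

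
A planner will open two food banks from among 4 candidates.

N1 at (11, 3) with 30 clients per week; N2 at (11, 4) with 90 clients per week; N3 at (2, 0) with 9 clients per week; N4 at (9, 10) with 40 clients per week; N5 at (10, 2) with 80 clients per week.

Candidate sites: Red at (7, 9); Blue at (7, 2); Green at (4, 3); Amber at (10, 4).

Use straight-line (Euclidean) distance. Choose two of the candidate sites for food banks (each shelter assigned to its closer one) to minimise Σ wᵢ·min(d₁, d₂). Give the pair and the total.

{Red, Amber}, total 462.4

Evaluate every pair (each demand assigned to the nearer of the two):
  {Red, Amber}: total = 462.4
  {Green, Amber}: total = 568.2
  {Blue, Amber}: total = 584.2
  {Red, Blue}: total = 904.1
  {Blue, Green}: total = 1128.5
  {Red, Green}: total = 1394.8
Best pair: {Red, Amber} with total 462.4.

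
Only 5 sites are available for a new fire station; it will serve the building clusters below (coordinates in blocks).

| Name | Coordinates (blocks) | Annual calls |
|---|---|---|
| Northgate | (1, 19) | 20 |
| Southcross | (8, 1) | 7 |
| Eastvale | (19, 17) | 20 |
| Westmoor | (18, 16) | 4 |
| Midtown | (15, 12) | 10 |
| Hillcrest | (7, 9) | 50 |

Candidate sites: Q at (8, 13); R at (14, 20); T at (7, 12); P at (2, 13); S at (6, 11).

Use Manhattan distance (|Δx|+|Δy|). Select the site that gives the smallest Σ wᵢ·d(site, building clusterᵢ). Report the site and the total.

T, total 974 blocks

Total weighted distance at each candidate:
  Q (8, 13): total = 1026
  R (14, 20): total = 1637
  T (7, 12): total = 974
  P (2, 13): total = 1352
  S (6, 11): total = 1042
Minimum is at T with total 974 blocks.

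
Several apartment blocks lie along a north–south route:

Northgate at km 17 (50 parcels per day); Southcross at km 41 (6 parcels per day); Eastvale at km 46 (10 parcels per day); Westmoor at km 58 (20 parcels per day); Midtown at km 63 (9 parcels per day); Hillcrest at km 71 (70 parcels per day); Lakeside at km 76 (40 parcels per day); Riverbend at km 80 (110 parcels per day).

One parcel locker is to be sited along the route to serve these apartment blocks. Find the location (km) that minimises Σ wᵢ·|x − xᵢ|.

x = 71

For a sum of weighted absolute distances on a line, the optimum is the weighted median (not the mean). Total weight W = 315; half-weight = 157.5.
Sort by position and accumulate weight:
  km 17 (Northgate, w=50) → cum 50
  km 41 (Southcross, w=6) → cum 56
  km 46 (Eastvale, w=10) → cum 66
  km 58 (Westmoor, w=20) → cum 86
  km 63 (Midtown, w=9) → cum 95
  km 71 (Hillcrest, w=70) → cum 165  ≥ 157.5 → median here
  km 76 (Lakeside, w=40) → cum 205
  km 80 (Riverbend, w=110) → cum 315
Optimal location: km 71.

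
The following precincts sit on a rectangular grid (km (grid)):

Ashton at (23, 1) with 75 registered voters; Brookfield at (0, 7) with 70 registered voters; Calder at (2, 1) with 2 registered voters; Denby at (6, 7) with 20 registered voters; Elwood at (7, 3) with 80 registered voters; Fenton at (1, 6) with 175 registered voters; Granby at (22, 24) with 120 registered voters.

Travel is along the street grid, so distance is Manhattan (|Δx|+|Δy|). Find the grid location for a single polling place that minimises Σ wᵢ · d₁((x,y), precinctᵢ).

Manhattan distance separates: Σwᵢ(|x−xᵢ|+|y−yᵢ|) = Σwᵢ|x−xᵢ| + Σwᵢ|y−yᵢ|, so x and y are optimised independently as 1-D weighted medians.
Total weight W = 542; half = 271.
x-coordinate, sorted with cumulative weight:
  x=0 (Brookfield, w=70) cum 70
  x=1 (Fenton, w=175) cum 245
  x=2 (Calder, w=2) cum 247
  x=6 (Denby, w=20) cum 267
  x=7 (Elwood, w=80) cum 347  ← median
  x=22 (Granby, w=120) cum 467
  x=23 (Ashton, w=75) cum 542
⇒ x* = 7
y-coordinate, sorted with cumulative weight:
  y=1 (Ashton, w=75) cum 75
  y=1 (Calder, w=2) cum 77
  y=3 (Elwood, w=80) cum 157
  y=6 (Fenton, w=175) cum 332  ← median
  y=7 (Brookfield, w=70) cum 402
  y=7 (Denby, w=20) cum 422
  y=24 (Granby, w=120) cum 542
⇒ y* = 6

(7, 6)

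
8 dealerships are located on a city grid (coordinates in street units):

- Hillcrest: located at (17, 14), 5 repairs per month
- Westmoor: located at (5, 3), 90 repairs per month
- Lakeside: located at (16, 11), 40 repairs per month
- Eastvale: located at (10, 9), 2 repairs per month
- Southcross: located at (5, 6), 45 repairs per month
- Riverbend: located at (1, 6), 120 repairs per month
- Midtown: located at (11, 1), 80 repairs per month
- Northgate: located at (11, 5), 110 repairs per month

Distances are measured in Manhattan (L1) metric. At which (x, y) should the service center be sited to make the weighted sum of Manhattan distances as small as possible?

(5, 5)

Manhattan distance separates: Σwᵢ(|x−xᵢ|+|y−yᵢ|) = Σwᵢ|x−xᵢ| + Σwᵢ|y−yᵢ|, so x and y are optimised independently as 1-D weighted medians.
Total weight W = 492; half = 246.
x-coordinate, sorted with cumulative weight:
  x=1 (Riverbend, w=120) cum 120
  x=5 (Westmoor, w=90) cum 210
  x=5 (Southcross, w=45) cum 255  ← median
  x=10 (Eastvale, w=2) cum 257
  x=11 (Midtown, w=80) cum 337
  x=11 (Northgate, w=110) cum 447
  x=16 (Lakeside, w=40) cum 487
  x=17 (Hillcrest, w=5) cum 492
⇒ x* = 5
y-coordinate, sorted with cumulative weight:
  y=1 (Midtown, w=80) cum 80
  y=3 (Westmoor, w=90) cum 170
  y=5 (Northgate, w=110) cum 280  ← median
  y=6 (Southcross, w=45) cum 325
  y=6 (Riverbend, w=120) cum 445
  y=9 (Eastvale, w=2) cum 447
  y=11 (Lakeside, w=40) cum 487
  y=14 (Hillcrest, w=5) cum 492
⇒ y* = 5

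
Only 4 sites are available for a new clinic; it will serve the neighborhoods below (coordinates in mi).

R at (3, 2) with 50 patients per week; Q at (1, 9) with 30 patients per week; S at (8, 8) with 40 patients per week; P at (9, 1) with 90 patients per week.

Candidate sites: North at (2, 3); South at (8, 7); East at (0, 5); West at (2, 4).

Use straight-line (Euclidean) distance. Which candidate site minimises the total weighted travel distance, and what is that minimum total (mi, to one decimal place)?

Total weighted distance at each candidate:
  North (2, 3): total = 1220.8
  South (8, 7): total = 1159.4
  East (0, 5): total = 1564.0
  West (2, 4): total = 1238.6
Minimum is at South with total 1159.4 mi.

South, total 1159.4 mi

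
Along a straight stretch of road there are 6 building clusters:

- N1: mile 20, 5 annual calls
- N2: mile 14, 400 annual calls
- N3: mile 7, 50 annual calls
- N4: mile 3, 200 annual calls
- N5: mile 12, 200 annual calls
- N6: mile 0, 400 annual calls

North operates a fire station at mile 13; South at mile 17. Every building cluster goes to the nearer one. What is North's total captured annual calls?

1250

The indifferent point is the midpoint (13+17)/2 = 15; building clusters left of it (closer to North at 13) go to North, those right go to South.
  N6 at 0 (w=400) → North
  N4 at 3 (w=200) → North
  N3 at 7 (w=50) → North
  N5 at 12 (w=200) → North
  N2 at 14 (w=400) → North
  N1 at 20 (w=5) → South
North captures 1250; South captures 5.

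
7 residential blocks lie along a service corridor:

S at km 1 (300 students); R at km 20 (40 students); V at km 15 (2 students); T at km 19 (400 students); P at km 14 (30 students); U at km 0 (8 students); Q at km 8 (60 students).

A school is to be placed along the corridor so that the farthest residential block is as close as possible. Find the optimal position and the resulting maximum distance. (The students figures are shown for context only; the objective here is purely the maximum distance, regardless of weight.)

The 1-center on a line is the midpoint of the two extreme points: leftmost at 0, rightmost at 20.
Optimal location = (0 + 20)/2 = 10; maximum distance = (20 − 0)/2 = 10.

location 10, max distance 10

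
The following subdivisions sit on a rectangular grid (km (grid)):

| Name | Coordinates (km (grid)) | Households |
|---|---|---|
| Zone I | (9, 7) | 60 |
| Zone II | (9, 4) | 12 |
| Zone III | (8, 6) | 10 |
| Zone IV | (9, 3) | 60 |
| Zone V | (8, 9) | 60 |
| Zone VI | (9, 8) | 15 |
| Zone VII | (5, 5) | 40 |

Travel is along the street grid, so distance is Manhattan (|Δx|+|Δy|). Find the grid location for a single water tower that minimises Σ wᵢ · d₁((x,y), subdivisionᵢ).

Manhattan distance separates: Σwᵢ(|x−xᵢ|+|y−yᵢ|) = Σwᵢ|x−xᵢ| + Σwᵢ|y−yᵢ|, so x and y are optimised independently as 1-D weighted medians.
Total weight W = 257; half = 128.5.
x-coordinate, sorted with cumulative weight:
  x=5 (Zone VII, w=40) cum 40
  x=8 (Zone III, w=10) cum 50
  x=8 (Zone V, w=60) cum 110
  x=9 (Zone I, w=60) cum 170  ← median
  x=9 (Zone II, w=12) cum 182
  x=9 (Zone IV, w=60) cum 242
  x=9 (Zone VI, w=15) cum 257
⇒ x* = 9
y-coordinate, sorted with cumulative weight:
  y=3 (Zone IV, w=60) cum 60
  y=4 (Zone II, w=12) cum 72
  y=5 (Zone VII, w=40) cum 112
  y=6 (Zone III, w=10) cum 122
  y=7 (Zone I, w=60) cum 182  ← median
  y=8 (Zone VI, w=15) cum 197
  y=9 (Zone V, w=60) cum 257
⇒ y* = 7

(9, 7)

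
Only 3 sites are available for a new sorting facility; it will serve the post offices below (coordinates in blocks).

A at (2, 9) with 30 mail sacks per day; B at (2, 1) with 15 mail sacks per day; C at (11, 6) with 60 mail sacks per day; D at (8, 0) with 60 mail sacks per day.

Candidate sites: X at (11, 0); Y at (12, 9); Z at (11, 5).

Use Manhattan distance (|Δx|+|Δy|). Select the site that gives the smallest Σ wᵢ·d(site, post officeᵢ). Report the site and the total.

Total weighted distance at each candidate:
  X (11, 0): total = 1230
  Y (12, 9): total = 1590
  Z (11, 5): total = 1125
Minimum is at Z with total 1125 blocks.

Z, total 1125 blocks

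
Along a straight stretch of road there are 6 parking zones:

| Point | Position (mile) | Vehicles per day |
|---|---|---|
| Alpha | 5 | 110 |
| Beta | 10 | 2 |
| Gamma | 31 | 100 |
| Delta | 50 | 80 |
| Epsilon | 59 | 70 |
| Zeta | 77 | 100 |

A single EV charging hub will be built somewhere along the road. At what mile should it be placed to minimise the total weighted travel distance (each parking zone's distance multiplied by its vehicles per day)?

For a sum of weighted absolute distances on a line, the optimum is the weighted median (not the mean). Total weight W = 462; half-weight = 231.
Sort by position and accumulate weight:
  mile 5 (Alpha, w=110) → cum 110
  mile 10 (Beta, w=2) → cum 112
  mile 31 (Gamma, w=100) → cum 212
  mile 50 (Delta, w=80) → cum 292  ≥ 231 → median here
  mile 59 (Epsilon, w=70) → cum 362
  mile 77 (Zeta, w=100) → cum 462
Optimal location: mile 50.

x = 50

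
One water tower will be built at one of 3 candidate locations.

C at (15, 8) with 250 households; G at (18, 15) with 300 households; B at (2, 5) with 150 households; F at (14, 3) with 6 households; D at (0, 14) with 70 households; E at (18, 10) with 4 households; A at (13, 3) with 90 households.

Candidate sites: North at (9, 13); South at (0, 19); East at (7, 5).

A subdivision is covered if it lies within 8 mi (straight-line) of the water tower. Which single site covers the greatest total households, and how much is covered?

North, covering 250

Coverage radius r = 8 mi; a point is covered iff (Δx)²+(Δy)² ≤ 8² = 64.
  North (9, 13): covers {C} → 250
  South (0, 19): covers {D} → 70
  East (7, 5): covers {B, F, A} → 246
Maximum coverage at North: 250 households.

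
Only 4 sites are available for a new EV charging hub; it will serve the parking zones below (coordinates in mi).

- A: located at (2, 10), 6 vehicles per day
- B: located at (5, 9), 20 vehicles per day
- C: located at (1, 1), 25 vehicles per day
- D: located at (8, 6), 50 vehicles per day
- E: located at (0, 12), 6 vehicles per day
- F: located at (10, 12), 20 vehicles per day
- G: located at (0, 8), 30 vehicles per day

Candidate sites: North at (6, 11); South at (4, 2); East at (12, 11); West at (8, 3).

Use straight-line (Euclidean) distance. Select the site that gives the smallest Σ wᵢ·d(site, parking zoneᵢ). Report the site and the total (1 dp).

North, total 938.4 mi

Total weighted distance at each candidate:
  North (6, 11): total = 938.4
  South (4, 2): total = 1067.0
  East (12, 11): total = 1385.8
  West (8, 3): total = 1061.1
Minimum is at North with total 938.4 mi.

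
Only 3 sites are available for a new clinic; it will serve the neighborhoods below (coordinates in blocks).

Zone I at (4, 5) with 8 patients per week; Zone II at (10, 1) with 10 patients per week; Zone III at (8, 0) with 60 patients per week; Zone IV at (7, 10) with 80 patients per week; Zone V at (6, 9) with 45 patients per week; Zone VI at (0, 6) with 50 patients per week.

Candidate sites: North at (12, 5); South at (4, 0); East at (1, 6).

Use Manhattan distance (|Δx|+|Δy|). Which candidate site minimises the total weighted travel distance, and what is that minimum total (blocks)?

Total weighted distance at each candidate:
  North (12, 5): total = 2564
  South (4, 0): total = 2385
  East (1, 6): total = 2162
Minimum is at East with total 2162 blocks.

East, total 2162 blocks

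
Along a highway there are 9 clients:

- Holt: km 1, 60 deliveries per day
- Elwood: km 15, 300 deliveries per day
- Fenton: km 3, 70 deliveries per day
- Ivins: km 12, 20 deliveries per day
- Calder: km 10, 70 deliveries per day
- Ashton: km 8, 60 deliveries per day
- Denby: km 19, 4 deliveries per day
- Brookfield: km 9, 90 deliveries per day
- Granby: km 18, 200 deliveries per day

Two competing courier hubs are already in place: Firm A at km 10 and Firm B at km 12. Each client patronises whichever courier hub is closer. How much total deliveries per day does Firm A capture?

350

The indifferent point is the midpoint (10+12)/2 = 11; clients left of it (closer to Firm A at 10) go to Firm A, those right go to Firm B.
  Holt at 1 (w=60) → Firm A
  Fenton at 3 (w=70) → Firm A
  Ashton at 8 (w=60) → Firm A
  Brookfield at 9 (w=90) → Firm A
  Calder at 10 (w=70) → Firm A
  Ivins at 12 (w=20) → Firm B
  Elwood at 15 (w=300) → Firm B
  Granby at 18 (w=200) → Firm B
  Denby at 19 (w=4) → Firm B
Firm A captures 350; Firm B captures 524.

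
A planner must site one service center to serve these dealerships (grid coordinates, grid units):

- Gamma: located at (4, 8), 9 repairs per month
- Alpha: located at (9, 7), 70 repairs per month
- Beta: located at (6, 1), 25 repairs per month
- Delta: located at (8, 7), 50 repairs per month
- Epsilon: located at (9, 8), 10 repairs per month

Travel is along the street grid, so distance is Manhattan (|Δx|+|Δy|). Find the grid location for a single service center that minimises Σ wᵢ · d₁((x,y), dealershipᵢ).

Manhattan distance separates: Σwᵢ(|x−xᵢ|+|y−yᵢ|) = Σwᵢ|x−xᵢ| + Σwᵢ|y−yᵢ|, so x and y are optimised independently as 1-D weighted medians.
Total weight W = 164; half = 82.
x-coordinate, sorted with cumulative weight:
  x=4 (Gamma, w=9) cum 9
  x=6 (Beta, w=25) cum 34
  x=8 (Delta, w=50) cum 84  ← median
  x=9 (Alpha, w=70) cum 154
  x=9 (Epsilon, w=10) cum 164
⇒ x* = 8
y-coordinate, sorted with cumulative weight:
  y=1 (Beta, w=25) cum 25
  y=7 (Alpha, w=70) cum 95  ← median
  y=7 (Delta, w=50) cum 145
  y=8 (Gamma, w=9) cum 154
  y=8 (Epsilon, w=10) cum 164
⇒ y* = 7

(8, 7)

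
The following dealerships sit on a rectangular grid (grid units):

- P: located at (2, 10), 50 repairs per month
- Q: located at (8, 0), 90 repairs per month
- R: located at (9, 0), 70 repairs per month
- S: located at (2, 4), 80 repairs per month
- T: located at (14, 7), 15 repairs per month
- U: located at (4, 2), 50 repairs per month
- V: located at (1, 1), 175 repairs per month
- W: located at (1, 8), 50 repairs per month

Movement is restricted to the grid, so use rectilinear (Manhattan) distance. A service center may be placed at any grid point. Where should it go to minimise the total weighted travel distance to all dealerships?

(2, 1)

Manhattan distance separates: Σwᵢ(|x−xᵢ|+|y−yᵢ|) = Σwᵢ|x−xᵢ| + Σwᵢ|y−yᵢ|, so x and y are optimised independently as 1-D weighted medians.
Total weight W = 580; half = 290.
x-coordinate, sorted with cumulative weight:
  x=1 (V, w=175) cum 175
  x=1 (W, w=50) cum 225
  x=2 (P, w=50) cum 275
  x=2 (S, w=80) cum 355  ← median
  x=4 (U, w=50) cum 405
  x=8 (Q, w=90) cum 495
  x=9 (R, w=70) cum 565
  x=14 (T, w=15) cum 580
⇒ x* = 2
y-coordinate, sorted with cumulative weight:
  y=0 (Q, w=90) cum 90
  y=0 (R, w=70) cum 160
  y=1 (V, w=175) cum 335  ← median
  y=2 (U, w=50) cum 385
  y=4 (S, w=80) cum 465
  y=7 (T, w=15) cum 480
  y=8 (W, w=50) cum 530
  y=10 (P, w=50) cum 580
⇒ y* = 1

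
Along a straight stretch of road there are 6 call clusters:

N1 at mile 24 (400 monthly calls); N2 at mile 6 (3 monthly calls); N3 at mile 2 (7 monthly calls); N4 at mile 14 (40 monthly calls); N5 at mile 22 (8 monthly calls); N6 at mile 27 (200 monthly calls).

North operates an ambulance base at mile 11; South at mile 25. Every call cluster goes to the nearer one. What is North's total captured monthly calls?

50

The indifferent point is the midpoint (11+25)/2 = 18; call clusters left of it (closer to North at 11) go to North, those right go to South.
  N3 at 2 (w=7) → North
  N2 at 6 (w=3) → North
  N4 at 14 (w=40) → North
  N5 at 22 (w=8) → South
  N1 at 24 (w=400) → South
  N6 at 27 (w=200) → South
North captures 50; South captures 608.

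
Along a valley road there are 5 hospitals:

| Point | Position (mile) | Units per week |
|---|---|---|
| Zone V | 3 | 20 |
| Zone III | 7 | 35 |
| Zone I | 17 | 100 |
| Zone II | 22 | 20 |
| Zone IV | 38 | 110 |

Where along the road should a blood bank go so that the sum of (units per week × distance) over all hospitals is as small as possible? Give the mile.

For a sum of weighted absolute distances on a line, the optimum is the weighted median (not the mean). Total weight W = 285; half-weight = 142.5.
Sort by position and accumulate weight:
  mile 3 (Zone V, w=20) → cum 20
  mile 7 (Zone III, w=35) → cum 55
  mile 17 (Zone I, w=100) → cum 155  ≥ 142.5 → median here
  mile 22 (Zone II, w=20) → cum 175
  mile 38 (Zone IV, w=110) → cum 285
Optimal location: mile 17.

x = 17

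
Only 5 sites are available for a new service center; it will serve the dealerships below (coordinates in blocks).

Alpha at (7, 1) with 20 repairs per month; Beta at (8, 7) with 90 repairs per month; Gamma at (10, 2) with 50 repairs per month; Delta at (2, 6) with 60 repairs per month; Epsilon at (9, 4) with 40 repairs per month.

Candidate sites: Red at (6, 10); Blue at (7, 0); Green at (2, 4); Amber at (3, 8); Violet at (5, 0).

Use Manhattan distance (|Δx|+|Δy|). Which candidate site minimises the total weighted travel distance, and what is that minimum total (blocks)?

Total weighted distance at each candidate:
  Red (6, 10): total = 2090
  Blue (7, 0): total = 1890
  Green (2, 4): total = 1870
  Amber (3, 8): total = 1990
  Violet (5, 0): total = 2170
Minimum is at Green with total 1870 blocks.

Green, total 1870 blocks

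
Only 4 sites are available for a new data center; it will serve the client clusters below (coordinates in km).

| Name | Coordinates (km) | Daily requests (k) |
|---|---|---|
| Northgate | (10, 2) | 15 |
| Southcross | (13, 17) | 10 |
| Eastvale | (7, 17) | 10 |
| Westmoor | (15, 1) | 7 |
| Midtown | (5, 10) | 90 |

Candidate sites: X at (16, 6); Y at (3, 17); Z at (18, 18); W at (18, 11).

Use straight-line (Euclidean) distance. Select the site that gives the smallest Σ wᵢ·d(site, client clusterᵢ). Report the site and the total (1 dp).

Total weighted distance at each candidate:
  X (16, 6): total = 1453.4
  Y (3, 17): total = 1183.5
  Z (18, 18): total = 1924.4
  W (18, 11): total = 1630.6
Minimum is at Y with total 1183.5 km.

Y, total 1183.5 km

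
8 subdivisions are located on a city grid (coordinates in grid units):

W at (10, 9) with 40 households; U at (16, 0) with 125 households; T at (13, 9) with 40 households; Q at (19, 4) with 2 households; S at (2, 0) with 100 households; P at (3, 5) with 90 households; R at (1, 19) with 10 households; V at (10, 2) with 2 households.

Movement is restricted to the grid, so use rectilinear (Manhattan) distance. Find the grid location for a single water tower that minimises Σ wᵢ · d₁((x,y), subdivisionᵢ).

(10, 0)

Manhattan distance separates: Σwᵢ(|x−xᵢ|+|y−yᵢ|) = Σwᵢ|x−xᵢ| + Σwᵢ|y−yᵢ|, so x and y are optimised independently as 1-D weighted medians.
Total weight W = 409; half = 204.5.
x-coordinate, sorted with cumulative weight:
  x=1 (R, w=10) cum 10
  x=2 (S, w=100) cum 110
  x=3 (P, w=90) cum 200
  x=10 (W, w=40) cum 240  ← median
  x=10 (V, w=2) cum 242
  x=13 (T, w=40) cum 282
  x=16 (U, w=125) cum 407
  x=19 (Q, w=2) cum 409
⇒ x* = 10
y-coordinate, sorted with cumulative weight:
  y=0 (U, w=125) cum 125
  y=0 (S, w=100) cum 225  ← median
  y=2 (V, w=2) cum 227
  y=4 (Q, w=2) cum 229
  y=5 (P, w=90) cum 319
  y=9 (W, w=40) cum 359
  y=9 (T, w=40) cum 399
  y=19 (R, w=10) cum 409
⇒ y* = 0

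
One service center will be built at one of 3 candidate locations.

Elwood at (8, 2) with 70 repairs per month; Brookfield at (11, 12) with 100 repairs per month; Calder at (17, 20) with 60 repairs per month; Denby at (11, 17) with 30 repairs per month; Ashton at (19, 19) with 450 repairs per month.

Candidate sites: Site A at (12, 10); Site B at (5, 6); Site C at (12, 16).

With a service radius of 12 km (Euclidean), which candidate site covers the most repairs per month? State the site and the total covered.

Site A, covering 710

Coverage radius r = 12 km; a point is covered iff (Δx)²+(Δy)² ≤ 12² = 144.
  Site A (12, 10): covers {Elwood, Brookfield, Calder, Denby, Ashton} → 710
  Site B (5, 6): covers {Elwood, Brookfield} → 170
  Site C (12, 16): covers {Brookfield, Calder, Denby, Ashton} → 640
Maximum coverage at Site A: 710 repairs per month.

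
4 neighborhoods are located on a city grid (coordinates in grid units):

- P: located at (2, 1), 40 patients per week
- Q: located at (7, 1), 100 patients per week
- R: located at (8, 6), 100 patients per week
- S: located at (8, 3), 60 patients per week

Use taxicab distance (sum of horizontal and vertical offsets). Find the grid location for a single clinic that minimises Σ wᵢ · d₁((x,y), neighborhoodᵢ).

(8, 3)

Manhattan distance separates: Σwᵢ(|x−xᵢ|+|y−yᵢ|) = Σwᵢ|x−xᵢ| + Σwᵢ|y−yᵢ|, so x and y are optimised independently as 1-D weighted medians.
Total weight W = 300; half = 150.
x-coordinate, sorted with cumulative weight:
  x=2 (P, w=40) cum 40
  x=7 (Q, w=100) cum 140
  x=8 (R, w=100) cum 240  ← median
  x=8 (S, w=60) cum 300
⇒ x* = 8
y-coordinate, sorted with cumulative weight:
  y=1 (P, w=40) cum 40
  y=1 (Q, w=100) cum 140
  y=3 (S, w=60) cum 200  ← median
  y=6 (R, w=100) cum 300
⇒ y* = 3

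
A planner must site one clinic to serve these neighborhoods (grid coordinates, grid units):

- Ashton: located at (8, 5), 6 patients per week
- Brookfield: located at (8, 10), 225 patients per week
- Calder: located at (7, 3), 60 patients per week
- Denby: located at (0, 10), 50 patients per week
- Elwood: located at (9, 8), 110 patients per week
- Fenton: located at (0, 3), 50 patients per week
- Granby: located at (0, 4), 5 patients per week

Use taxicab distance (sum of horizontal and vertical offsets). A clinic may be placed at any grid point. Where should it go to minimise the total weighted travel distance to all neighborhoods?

(8, 10)

Manhattan distance separates: Σwᵢ(|x−xᵢ|+|y−yᵢ|) = Σwᵢ|x−xᵢ| + Σwᵢ|y−yᵢ|, so x and y are optimised independently as 1-D weighted medians.
Total weight W = 506; half = 253.
x-coordinate, sorted with cumulative weight:
  x=0 (Denby, w=50) cum 50
  x=0 (Fenton, w=50) cum 100
  x=0 (Granby, w=5) cum 105
  x=7 (Calder, w=60) cum 165
  x=8 (Ashton, w=6) cum 171
  x=8 (Brookfield, w=225) cum 396  ← median
  x=9 (Elwood, w=110) cum 506
⇒ x* = 8
y-coordinate, sorted with cumulative weight:
  y=3 (Calder, w=60) cum 60
  y=3 (Fenton, w=50) cum 110
  y=4 (Granby, w=5) cum 115
  y=5 (Ashton, w=6) cum 121
  y=8 (Elwood, w=110) cum 231
  y=10 (Brookfield, w=225) cum 456  ← median
  y=10 (Denby, w=50) cum 506
⇒ y* = 10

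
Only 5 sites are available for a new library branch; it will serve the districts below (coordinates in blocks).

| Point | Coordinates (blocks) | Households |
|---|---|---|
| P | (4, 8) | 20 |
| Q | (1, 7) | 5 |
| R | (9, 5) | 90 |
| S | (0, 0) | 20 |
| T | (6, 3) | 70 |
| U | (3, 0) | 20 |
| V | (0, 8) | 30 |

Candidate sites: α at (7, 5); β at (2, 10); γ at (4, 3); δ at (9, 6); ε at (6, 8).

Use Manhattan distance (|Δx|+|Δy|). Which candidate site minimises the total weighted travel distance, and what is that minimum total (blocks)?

α, total 1270 blocks

Total weighted distance at each candidate:
  α (7, 5): total = 1270
  β (2, 10): total = 2530
  γ (4, 3): total = 1395
  δ (9, 6): total = 1565
  ε (6, 8): total = 1640
Minimum is at α with total 1270 blocks.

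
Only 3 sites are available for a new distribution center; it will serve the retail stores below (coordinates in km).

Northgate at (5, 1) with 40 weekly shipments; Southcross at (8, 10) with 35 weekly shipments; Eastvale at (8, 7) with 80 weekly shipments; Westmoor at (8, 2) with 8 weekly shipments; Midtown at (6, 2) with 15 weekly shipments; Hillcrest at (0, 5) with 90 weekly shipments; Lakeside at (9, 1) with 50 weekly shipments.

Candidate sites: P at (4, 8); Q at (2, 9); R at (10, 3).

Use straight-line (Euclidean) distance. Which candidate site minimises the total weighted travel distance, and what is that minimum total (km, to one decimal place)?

P, total 1801.9 km

Total weighted distance at each candidate:
  P (4, 8): total = 1801.9
  Q (2, 9): total = 2189.3
  R (10, 3): total = 1937.3
Minimum is at P with total 1801.9 km.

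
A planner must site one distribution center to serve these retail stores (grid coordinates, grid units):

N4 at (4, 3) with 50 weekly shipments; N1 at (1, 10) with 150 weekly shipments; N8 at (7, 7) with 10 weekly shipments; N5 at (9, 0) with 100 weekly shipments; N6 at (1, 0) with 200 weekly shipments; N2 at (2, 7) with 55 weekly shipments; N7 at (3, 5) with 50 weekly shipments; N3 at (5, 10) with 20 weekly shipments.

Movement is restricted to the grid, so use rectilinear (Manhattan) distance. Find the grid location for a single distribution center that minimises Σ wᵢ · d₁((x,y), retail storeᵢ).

Manhattan distance separates: Σwᵢ(|x−xᵢ|+|y−yᵢ|) = Σwᵢ|x−xᵢ| + Σwᵢ|y−yᵢ|, so x and y are optimised independently as 1-D weighted medians.
Total weight W = 635; half = 317.5.
x-coordinate, sorted with cumulative weight:
  x=1 (N1, w=150) cum 150
  x=1 (N6, w=200) cum 350  ← median
  x=2 (N2, w=55) cum 405
  x=3 (N7, w=50) cum 455
  x=4 (N4, w=50) cum 505
  x=5 (N3, w=20) cum 525
  x=7 (N8, w=10) cum 535
  x=9 (N5, w=100) cum 635
⇒ x* = 1
y-coordinate, sorted with cumulative weight:
  y=0 (N5, w=100) cum 100
  y=0 (N6, w=200) cum 300
  y=3 (N4, w=50) cum 350  ← median
  y=5 (N7, w=50) cum 400
  y=7 (N8, w=10) cum 410
  y=7 (N2, w=55) cum 465
  y=10 (N1, w=150) cum 615
  y=10 (N3, w=20) cum 635
⇒ y* = 3

(1, 3)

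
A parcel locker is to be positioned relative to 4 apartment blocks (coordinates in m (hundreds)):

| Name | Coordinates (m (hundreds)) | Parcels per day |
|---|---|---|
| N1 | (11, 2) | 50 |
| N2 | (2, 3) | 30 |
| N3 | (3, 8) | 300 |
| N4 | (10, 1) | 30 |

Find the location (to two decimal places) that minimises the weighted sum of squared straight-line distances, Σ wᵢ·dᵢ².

The minimiser of Σwᵢ‖p−pᵢ‖² is the weighted centroid p* = (Σwᵢpᵢ)/(Σwᵢ).
Σwᵢ = 410.
Σwᵢxᵢ = 50·11 + 30·2 + 300·3 + 30·10 = 1810.
Σwᵢyᵢ = 50·2 + 30·3 + 300·8 + 30·1 = 2620.
x* = 1810/410 = 4.41, y* = 2620/410 = 6.39.

(4.41, 6.39)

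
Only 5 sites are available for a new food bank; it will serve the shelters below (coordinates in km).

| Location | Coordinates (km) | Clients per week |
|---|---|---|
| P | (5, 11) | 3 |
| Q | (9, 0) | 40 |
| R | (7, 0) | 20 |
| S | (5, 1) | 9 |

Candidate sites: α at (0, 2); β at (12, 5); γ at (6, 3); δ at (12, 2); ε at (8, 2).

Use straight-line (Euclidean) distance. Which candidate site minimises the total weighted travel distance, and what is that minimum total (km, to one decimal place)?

ε, total 191.1 km

Total weighted distance at each candidate:
  α (0, 2): total = 591.2
  β (12, 5): total = 474.9
  γ (6, 3): total = 277.3
  δ (12, 2): total = 349.8
  ε (8, 2): total = 191.1
Minimum is at ε with total 191.1 km.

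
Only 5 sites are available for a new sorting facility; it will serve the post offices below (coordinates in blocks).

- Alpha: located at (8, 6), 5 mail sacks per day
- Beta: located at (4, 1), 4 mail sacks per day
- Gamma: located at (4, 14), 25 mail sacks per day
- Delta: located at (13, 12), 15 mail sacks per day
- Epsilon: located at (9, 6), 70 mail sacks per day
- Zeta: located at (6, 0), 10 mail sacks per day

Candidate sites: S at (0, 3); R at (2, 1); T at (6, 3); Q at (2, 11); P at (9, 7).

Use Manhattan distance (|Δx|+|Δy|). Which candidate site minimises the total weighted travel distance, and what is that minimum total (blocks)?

P, total 659 blocks

Total weighted distance at each candidate:
  S (0, 3): total = 1714
  R (2, 1): total = 1658
  T (6, 3): total = 1056
  Q (2, 11): total = 1398
  P (9, 7): total = 659
Minimum is at P with total 659 blocks.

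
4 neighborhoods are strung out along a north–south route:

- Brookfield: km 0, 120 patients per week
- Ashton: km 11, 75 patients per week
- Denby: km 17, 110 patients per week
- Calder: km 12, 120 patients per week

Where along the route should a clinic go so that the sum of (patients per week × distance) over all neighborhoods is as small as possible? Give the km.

For a sum of weighted absolute distances on a line, the optimum is the weighted median (not the mean). Total weight W = 425; half-weight = 212.5.
Sort by position and accumulate weight:
  km 0 (Brookfield, w=120) → cum 120
  km 11 (Ashton, w=75) → cum 195
  km 12 (Calder, w=120) → cum 315  ≥ 212.5 → median here
  km 17 (Denby, w=110) → cum 425
Optimal location: km 12.

x = 12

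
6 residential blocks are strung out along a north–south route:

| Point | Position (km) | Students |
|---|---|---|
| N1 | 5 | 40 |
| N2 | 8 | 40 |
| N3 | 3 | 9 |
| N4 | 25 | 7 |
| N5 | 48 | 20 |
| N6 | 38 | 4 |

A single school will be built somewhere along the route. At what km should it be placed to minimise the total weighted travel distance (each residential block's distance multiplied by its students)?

x = 8

For a sum of weighted absolute distances on a line, the optimum is the weighted median (not the mean). Total weight W = 120; half-weight = 60.
Sort by position and accumulate weight:
  km 3 (N3, w=9) → cum 9
  km 5 (N1, w=40) → cum 49
  km 8 (N2, w=40) → cum 89  ≥ 60 → median here
  km 25 (N4, w=7) → cum 96
  km 38 (N6, w=4) → cum 100
  km 48 (N5, w=20) → cum 120
Optimal location: km 8.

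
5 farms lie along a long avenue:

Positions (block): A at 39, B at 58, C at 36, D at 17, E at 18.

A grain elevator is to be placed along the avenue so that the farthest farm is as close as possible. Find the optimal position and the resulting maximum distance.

The 1-center on a line is the midpoint of the two extreme points: leftmost at 17, rightmost at 58.
Optimal location = (17 + 58)/2 = 37.5; maximum distance = (58 − 17)/2 = 20.5.

location 37.5, max distance 20.5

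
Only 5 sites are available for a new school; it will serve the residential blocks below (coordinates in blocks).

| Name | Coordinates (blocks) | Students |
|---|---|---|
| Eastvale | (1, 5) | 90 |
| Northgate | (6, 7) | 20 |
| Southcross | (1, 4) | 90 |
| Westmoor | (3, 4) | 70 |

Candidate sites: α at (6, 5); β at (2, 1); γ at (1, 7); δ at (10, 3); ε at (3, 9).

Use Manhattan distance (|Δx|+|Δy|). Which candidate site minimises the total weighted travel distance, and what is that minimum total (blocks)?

Total weighted distance at each candidate:
  α (6, 5): total = 1310
  β (2, 1): total = 1290
  γ (1, 7): total = 900
  δ (10, 3): total = 2610
  ε (3, 9): total = 1620
Minimum is at γ with total 900 blocks.

γ, total 900 blocks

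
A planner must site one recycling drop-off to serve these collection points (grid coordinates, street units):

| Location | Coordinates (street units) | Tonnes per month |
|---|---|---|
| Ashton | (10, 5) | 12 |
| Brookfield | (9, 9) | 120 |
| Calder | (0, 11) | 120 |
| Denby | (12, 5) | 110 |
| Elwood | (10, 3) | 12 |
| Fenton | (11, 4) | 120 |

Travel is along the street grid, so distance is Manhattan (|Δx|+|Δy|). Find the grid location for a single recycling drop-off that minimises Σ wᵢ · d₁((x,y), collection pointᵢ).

Manhattan distance separates: Σwᵢ(|x−xᵢ|+|y−yᵢ|) = Σwᵢ|x−xᵢ| + Σwᵢ|y−yᵢ|, so x and y are optimised independently as 1-D weighted medians.
Total weight W = 494; half = 247.
x-coordinate, sorted with cumulative weight:
  x=0 (Calder, w=120) cum 120
  x=9 (Brookfield, w=120) cum 240
  x=10 (Ashton, w=12) cum 252  ← median
  x=10 (Elwood, w=12) cum 264
  x=11 (Fenton, w=120) cum 384
  x=12 (Denby, w=110) cum 494
⇒ x* = 10
y-coordinate, sorted with cumulative weight:
  y=3 (Elwood, w=12) cum 12
  y=4 (Fenton, w=120) cum 132
  y=5 (Ashton, w=12) cum 144
  y=5 (Denby, w=110) cum 254  ← median
  y=9 (Brookfield, w=120) cum 374
  y=11 (Calder, w=120) cum 494
⇒ y* = 5

(10, 5)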